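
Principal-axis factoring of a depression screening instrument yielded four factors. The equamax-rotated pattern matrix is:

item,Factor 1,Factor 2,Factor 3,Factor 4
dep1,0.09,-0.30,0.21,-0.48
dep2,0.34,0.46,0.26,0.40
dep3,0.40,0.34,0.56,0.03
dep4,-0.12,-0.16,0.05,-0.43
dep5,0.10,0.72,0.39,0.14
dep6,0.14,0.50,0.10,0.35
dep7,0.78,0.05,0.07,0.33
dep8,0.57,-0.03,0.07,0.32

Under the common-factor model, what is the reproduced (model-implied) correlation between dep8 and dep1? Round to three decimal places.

-0.079

r̂ = Σ λ_i·λ_j across factors = (0.57)(0.09) + (-0.03)(-0.30) + (0.07)(0.21) + (0.32)(-0.48)
  = +0.0513 +0.0090 +0.0147 -0.1536 = -0.0786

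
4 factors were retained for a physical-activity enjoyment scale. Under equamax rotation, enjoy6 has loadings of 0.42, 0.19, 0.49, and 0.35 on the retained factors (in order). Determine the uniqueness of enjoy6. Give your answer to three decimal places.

h² = 0.42² + 0.19² + 0.49² + 0.35² = 0.1764 + 0.0361 + 0.2401 + 0.1225 = 0.5751
Uniqueness u² = 1 − h² = 1 − 0.5751 = 0.4249

0.425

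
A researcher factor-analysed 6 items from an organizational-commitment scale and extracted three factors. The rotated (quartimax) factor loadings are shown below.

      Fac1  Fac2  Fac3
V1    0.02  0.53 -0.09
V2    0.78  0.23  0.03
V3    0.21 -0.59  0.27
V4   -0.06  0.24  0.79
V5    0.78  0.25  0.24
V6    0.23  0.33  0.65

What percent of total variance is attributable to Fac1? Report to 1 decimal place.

22.0%

SS loadings for Fac1 = 0.02² + 0.78² + 0.21² + (-0.06)² + 0.78² + 0.23² = 1.3178
With 6 standardized items, total variance = 6. Proportion = 1.3178/6 = 0.2196 → 21.96%.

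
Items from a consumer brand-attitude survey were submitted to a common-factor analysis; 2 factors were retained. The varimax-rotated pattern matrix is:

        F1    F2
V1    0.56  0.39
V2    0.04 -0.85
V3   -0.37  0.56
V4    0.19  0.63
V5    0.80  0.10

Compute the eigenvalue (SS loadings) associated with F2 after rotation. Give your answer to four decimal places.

1.5951

SS loadings for F2 = 0.39² + (-0.85)² + 0.56² + 0.63² + 0.10² = 0.1521 + 0.7225 + 0.3136 + 0.3969 + 0.0100 = 1.5951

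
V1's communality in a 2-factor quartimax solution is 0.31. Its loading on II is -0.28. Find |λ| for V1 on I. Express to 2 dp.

Under orthogonal rotation h² = Σλ², so λ_I² = h² − (0.0784) = 0.31 − 0.0784 = 0.2316.
|λ| = √0.2316 = 0.4812.

0.48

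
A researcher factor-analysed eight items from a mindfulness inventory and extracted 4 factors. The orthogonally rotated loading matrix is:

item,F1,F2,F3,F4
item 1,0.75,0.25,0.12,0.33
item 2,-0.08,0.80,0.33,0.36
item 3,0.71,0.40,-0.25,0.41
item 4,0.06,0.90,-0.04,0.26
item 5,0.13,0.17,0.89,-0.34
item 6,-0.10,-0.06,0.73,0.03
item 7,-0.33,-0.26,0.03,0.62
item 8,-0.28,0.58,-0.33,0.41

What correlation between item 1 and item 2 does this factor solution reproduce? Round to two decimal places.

0.30

r̂ = Σ λ_i·λ_j across factors = (0.75)(-0.08) + (0.25)(0.80) + (0.12)(0.33) + (0.33)(0.36)
  = -0.0600 +0.2000 +0.0396 +0.1188 = 0.2984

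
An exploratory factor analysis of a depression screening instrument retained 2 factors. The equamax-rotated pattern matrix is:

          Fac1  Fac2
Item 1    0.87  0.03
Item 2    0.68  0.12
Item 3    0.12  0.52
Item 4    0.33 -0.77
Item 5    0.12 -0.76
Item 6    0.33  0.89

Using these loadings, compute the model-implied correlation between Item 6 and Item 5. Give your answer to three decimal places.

r̂ = Σ λ_i·λ_j across factors = (0.33)(0.12) + (0.89)(-0.76)
  = +0.0396 -0.6764 = -0.6368

-0.637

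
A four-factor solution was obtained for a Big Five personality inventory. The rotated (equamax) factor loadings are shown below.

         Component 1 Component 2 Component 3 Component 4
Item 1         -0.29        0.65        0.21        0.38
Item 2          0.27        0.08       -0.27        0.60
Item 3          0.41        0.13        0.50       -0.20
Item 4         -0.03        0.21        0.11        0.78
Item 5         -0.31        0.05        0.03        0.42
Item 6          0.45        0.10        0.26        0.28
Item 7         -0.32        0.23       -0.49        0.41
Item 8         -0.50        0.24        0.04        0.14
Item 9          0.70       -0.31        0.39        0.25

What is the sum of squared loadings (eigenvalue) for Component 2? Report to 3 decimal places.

0.709

SS loadings for Component 2 = 0.65² + 0.08² + 0.13² + 0.21² + 0.05² + 0.10² + 0.23² + 0.24² + (-0.31)² = 0.4225 + 0.0064 + 0.0169 + 0.0441 + 0.0025 + 0.0100 + 0.0529 + 0.0576 + 0.0961 = 0.7090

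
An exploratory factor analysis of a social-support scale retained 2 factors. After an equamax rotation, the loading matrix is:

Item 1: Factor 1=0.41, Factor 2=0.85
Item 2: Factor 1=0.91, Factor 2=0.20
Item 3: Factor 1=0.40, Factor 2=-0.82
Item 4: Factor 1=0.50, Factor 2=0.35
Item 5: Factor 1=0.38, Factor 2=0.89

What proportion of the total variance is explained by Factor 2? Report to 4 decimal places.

SS loadings for Factor 2 = 0.85² + 0.20² + (-0.82)² + 0.35² + 0.89² = 2.3495
Proportion of variance = 2.3495 / 5 = 0.4699.

0.4699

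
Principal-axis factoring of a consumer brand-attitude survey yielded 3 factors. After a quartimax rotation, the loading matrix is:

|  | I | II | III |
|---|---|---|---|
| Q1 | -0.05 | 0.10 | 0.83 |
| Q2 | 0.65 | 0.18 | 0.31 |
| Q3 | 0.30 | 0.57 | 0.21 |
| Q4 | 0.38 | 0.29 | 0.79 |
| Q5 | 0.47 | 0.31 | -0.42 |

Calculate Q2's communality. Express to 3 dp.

0.551

h² = 0.65² + 0.18² + 0.31² = 0.4225 + 0.0324 + 0.0961 = 0.5510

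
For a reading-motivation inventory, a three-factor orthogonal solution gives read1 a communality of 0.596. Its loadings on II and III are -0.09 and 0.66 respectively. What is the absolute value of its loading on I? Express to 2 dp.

0.39

Under orthogonal rotation h² = Σλ², so λ_I² = h² − (0.4437) = 0.596 − 0.4437 = 0.1523.
|λ| = √0.1523 = 0.3903.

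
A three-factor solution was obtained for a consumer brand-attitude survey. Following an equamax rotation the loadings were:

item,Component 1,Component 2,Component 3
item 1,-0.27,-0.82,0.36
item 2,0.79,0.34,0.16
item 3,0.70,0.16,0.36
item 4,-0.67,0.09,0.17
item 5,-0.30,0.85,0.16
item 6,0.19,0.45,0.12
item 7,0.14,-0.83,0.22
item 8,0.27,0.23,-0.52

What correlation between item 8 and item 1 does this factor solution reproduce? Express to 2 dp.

-0.45

r̂ = Σ λ_i·λ_j across factors = (0.27)(-0.27) + (0.23)(-0.82) + (-0.52)(0.36)
  = -0.0729 -0.1886 -0.1872 = -0.4487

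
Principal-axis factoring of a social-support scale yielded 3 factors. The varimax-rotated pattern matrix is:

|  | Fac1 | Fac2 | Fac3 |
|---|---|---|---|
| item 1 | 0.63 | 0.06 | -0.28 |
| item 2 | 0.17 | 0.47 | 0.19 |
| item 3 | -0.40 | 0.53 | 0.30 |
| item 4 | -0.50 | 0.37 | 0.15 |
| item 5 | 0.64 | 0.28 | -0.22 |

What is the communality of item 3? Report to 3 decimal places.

0.531

h² = (-0.40)² + 0.53² + 0.30² = 0.1600 + 0.2809 + 0.0900 = 0.5309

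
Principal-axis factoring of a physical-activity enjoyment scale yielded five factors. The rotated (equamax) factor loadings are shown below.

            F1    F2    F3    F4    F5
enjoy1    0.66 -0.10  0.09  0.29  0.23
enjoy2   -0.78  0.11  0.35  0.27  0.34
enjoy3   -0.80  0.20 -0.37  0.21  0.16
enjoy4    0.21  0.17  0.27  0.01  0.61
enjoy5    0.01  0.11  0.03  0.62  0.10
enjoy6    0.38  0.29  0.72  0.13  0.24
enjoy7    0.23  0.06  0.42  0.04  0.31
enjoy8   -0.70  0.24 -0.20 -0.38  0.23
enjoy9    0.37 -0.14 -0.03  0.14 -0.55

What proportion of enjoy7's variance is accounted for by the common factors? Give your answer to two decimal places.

0.33

h² = 0.23² + 0.06² + 0.42² + 0.04² + 0.31² = 0.0529 + 0.0036 + 0.1764 + 0.0016 + 0.0961 = 0.3306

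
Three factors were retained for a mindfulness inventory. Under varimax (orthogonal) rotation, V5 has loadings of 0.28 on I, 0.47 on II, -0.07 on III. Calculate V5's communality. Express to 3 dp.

0.304

h² = 0.28² + 0.47² + (-0.07)² = 0.0784 + 0.2209 + 0.0049 = 0.3042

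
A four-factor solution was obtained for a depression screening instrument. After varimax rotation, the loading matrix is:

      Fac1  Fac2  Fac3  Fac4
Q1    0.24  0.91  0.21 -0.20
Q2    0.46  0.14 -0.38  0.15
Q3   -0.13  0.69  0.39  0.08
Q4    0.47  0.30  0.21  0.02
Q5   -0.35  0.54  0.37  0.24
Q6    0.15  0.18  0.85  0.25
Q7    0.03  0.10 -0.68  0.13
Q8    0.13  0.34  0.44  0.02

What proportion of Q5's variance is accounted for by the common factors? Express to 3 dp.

0.609

h² = (-0.35)² + 0.54² + 0.37² + 0.24² = 0.1225 + 0.2916 + 0.1369 + 0.0576 = 0.6086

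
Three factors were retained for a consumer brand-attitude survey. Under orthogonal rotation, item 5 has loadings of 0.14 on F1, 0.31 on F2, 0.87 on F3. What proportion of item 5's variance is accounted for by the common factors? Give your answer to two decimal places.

h² = 0.14² + 0.31² + 0.87² = 0.0196 + 0.0961 + 0.7569 = 0.8726

0.87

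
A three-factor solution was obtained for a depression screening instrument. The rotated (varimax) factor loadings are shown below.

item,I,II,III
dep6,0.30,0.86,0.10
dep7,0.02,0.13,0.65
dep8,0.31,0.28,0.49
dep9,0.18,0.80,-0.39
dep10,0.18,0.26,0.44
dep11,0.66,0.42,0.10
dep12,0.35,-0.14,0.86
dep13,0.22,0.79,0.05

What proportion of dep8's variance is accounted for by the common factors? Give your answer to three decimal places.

h² = 0.31² + 0.28² + 0.49² = 0.0961 + 0.0784 + 0.2401 = 0.4146

0.415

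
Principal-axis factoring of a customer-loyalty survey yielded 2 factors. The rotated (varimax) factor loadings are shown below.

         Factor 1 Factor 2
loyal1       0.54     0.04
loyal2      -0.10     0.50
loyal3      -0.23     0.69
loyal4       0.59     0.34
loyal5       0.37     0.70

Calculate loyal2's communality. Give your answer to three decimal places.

h² = (-0.10)² + 0.50² = 0.0100 + 0.2500 = 0.2600

0.260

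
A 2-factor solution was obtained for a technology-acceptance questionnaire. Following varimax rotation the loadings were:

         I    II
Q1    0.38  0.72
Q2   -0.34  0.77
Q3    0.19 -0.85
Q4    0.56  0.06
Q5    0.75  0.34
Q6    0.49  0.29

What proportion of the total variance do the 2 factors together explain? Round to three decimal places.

0.575

Communalities: 0.6628, 0.7085, 0.7586, 0.3172, 0.6781, 0.3242; Σh² = 3.4494.
Total variance with 6 standardized items is 6, so the solution explains 3.4494/6 = 0.5749.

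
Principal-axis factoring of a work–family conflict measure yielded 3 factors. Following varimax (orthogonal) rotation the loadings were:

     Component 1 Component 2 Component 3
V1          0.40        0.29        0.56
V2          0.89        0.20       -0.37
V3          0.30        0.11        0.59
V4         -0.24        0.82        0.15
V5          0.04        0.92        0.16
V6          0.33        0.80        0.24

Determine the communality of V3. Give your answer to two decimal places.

h² = 0.30² + 0.11² + 0.59² = 0.0900 + 0.0121 + 0.3481 = 0.4502

0.45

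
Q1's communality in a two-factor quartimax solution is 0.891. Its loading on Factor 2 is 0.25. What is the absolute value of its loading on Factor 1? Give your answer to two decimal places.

Under orthogonal rotation h² = Σλ², so λ_Factor 1² = h² − (0.0625) = 0.891 − 0.0625 = 0.8285.
|λ| = √0.8285 = 0.9102.

0.91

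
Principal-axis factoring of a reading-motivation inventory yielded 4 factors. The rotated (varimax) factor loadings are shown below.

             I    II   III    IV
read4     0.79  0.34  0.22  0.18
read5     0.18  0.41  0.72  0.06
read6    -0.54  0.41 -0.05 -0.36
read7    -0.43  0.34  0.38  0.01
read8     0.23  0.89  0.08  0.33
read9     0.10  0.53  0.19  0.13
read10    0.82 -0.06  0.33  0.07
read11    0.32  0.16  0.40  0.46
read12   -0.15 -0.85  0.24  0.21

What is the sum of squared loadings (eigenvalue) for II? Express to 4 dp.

2.3921

SS loadings for II = 0.34² + 0.41² + 0.41² + 0.34² + 0.89² + 0.53² + (-0.06)² + 0.16² + (-0.85)² = 0.1156 + 0.1681 + 0.1681 + 0.1156 + 0.7921 + 0.2809 + 0.0036 + 0.0256 + 0.7225 = 2.3921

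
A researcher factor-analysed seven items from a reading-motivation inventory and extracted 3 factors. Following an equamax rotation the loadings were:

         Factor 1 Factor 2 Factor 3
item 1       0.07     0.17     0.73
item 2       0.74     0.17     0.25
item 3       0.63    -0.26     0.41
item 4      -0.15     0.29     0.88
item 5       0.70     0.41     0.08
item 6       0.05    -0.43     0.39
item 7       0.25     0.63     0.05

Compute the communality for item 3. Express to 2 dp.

0.63

h² = 0.63² + (-0.26)² + 0.41² = 0.3969 + 0.0676 + 0.1681 = 0.6326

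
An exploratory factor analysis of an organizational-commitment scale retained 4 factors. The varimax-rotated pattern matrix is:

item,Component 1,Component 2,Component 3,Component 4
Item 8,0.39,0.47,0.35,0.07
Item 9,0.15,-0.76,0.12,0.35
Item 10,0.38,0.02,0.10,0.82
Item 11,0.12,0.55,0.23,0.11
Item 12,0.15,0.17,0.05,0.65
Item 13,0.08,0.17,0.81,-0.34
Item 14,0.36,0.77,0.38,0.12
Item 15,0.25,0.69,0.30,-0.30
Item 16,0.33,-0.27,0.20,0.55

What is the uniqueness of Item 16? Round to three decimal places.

0.476

h² = 0.33² + (-0.27)² + 0.20² + 0.55² = 0.1089 + 0.0729 + 0.0400 + 0.3025 = 0.5243
Uniqueness u² = 1 − h² = 1 − 0.5243 = 0.4757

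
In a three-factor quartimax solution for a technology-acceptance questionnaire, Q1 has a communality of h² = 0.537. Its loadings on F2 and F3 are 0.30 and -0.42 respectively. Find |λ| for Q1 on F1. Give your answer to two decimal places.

Under orthogonal rotation h² = Σλ², so λ_F1² = h² − (0.2664) = 0.537 − 0.2664 = 0.2706.
|λ| = √0.2706 = 0.5202.

0.52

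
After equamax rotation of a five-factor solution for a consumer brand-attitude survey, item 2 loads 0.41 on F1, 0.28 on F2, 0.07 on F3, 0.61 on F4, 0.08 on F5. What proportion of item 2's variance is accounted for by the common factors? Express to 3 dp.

h² = 0.41² + 0.28² + 0.07² + 0.61² + 0.08² = 0.1681 + 0.0784 + 0.0049 + 0.3721 + 0.0064 = 0.6299

0.630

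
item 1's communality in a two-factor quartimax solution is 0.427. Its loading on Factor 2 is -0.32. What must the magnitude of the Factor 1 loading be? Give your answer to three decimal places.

0.570

Under orthogonal rotation h² = Σλ², so λ_Factor 1² = h² − (0.1024) = 0.427 − 0.1024 = 0.3246.
|λ| = √0.3246 = 0.5697.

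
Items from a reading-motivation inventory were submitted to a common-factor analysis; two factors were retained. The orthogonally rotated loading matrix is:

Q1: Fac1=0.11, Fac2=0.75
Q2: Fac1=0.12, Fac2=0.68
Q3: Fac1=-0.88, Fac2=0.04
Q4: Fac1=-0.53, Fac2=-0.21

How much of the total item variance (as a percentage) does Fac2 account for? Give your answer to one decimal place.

26.8%

SS loadings for Fac2 = 0.75² + 0.68² + 0.04² + (-0.21)² = 1.0706
With 4 standardized items, total variance = 4. Proportion = 1.0706/4 = 0.2676 → 26.77%.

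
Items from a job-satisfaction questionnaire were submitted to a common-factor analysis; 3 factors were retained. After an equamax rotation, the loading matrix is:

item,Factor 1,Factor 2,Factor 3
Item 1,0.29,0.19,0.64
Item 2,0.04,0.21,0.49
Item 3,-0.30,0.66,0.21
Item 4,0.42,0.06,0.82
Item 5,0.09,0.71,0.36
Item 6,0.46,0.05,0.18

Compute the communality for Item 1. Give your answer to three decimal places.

h² = 0.29² + 0.19² + 0.64² = 0.0841 + 0.0361 + 0.4096 = 0.5298

0.530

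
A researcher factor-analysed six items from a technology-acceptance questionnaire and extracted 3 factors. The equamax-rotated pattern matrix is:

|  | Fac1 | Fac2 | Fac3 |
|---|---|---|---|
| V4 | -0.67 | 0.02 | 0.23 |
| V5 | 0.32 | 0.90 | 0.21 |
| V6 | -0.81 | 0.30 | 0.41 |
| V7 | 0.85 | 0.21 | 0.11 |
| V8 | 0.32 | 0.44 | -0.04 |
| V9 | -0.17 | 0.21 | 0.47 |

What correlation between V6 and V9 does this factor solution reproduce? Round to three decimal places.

r̂ = Σ λ_i·λ_j across factors = (-0.81)(-0.17) + (0.30)(0.21) + (0.41)(0.47)
  = +0.1377 +0.0630 +0.1927 = 0.3934

0.393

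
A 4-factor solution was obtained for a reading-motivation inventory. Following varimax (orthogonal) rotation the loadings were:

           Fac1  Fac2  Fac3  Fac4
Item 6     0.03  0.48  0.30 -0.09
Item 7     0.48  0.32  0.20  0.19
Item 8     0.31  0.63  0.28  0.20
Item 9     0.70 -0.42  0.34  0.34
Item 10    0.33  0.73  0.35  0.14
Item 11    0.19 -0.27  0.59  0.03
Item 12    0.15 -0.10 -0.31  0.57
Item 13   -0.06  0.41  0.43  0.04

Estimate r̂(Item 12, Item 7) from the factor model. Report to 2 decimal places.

0.09

r̂ = Σ λ_i·λ_j across factors = (0.15)(0.48) + (-0.10)(0.32) + (-0.31)(0.20) + (0.57)(0.19)
  = +0.0720 -0.0320 -0.0620 +0.1083 = 0.0863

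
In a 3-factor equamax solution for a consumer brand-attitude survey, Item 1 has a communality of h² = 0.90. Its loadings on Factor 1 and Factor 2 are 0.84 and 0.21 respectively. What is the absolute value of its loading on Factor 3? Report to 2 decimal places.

0.39

Under orthogonal rotation h² = Σλ², so λ_Factor 3² = h² − (0.7497) = 0.90 − 0.7497 = 0.1503.
|λ| = √0.1503 = 0.3877.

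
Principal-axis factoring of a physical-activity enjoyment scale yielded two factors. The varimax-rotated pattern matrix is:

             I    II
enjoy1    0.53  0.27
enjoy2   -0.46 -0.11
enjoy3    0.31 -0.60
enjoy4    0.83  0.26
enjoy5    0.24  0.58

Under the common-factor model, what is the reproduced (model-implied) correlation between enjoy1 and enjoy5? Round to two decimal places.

r̂ = Σ λ_i·λ_j across factors = (0.53)(0.24) + (0.27)(0.58)
  = +0.1272 +0.1566 = 0.2838

0.28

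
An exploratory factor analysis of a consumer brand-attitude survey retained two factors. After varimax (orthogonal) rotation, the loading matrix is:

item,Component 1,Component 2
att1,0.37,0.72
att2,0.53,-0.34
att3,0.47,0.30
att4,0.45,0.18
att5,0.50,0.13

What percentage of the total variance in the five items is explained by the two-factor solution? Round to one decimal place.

37.3%

Communalities: 0.6553, 0.3965, 0.3109, 0.2349, 0.2669; Σh² = 1.8645.
Total variance with 5 standardized items is 5, so the solution explains 1.8645/5 = 0.3729 = 37.29%.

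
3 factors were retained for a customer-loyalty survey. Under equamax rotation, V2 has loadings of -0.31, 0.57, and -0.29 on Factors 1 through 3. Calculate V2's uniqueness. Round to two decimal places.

h² = (-0.31)² + 0.57² + (-0.29)² = 0.0961 + 0.3249 + 0.0841 = 0.5051
Uniqueness u² = 1 − h² = 1 − 0.5051 = 0.4949

0.49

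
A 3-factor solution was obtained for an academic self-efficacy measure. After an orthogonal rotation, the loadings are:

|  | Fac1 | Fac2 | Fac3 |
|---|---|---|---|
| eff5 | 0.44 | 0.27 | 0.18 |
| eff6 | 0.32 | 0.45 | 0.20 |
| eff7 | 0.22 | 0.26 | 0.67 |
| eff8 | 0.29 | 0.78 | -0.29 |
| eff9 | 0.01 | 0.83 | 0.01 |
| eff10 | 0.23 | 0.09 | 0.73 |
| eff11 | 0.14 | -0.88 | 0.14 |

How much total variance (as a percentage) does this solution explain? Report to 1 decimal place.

SS loadings by factor: 0.5011, 2.4228, 1.1580; total = 4.0819.
Total variance with 7 standardized items is 7, so the solution explains 4.0819/7 = 0.5831 = 58.31%.

58.3%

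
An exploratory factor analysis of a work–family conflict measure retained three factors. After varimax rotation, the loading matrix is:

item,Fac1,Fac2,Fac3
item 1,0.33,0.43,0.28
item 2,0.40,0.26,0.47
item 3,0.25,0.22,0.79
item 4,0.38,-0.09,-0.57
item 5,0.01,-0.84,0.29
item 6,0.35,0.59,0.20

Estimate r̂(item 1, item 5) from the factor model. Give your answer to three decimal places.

r̂ = Σ λ_i·λ_j across factors = (0.33)(0.01) + (0.43)(-0.84) + (0.28)(0.29)
  = +0.0033 -0.3612 +0.0812 = -0.2767

-0.277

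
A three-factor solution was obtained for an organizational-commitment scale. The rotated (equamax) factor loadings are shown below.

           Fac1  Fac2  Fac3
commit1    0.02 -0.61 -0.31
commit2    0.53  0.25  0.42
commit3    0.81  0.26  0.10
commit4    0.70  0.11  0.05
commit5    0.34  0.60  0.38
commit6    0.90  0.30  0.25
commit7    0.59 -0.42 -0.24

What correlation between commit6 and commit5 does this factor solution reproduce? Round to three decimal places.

r̂ = Σ λ_i·λ_j across factors = (0.90)(0.34) + (0.30)(0.60) + (0.25)(0.38)
  = +0.3060 +0.1800 +0.0950 = 0.5810

0.581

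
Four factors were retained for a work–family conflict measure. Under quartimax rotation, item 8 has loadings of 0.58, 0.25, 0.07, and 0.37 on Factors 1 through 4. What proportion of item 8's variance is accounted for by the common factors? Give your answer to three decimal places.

h² = 0.58² + 0.25² + 0.07² + 0.37² = 0.3364 + 0.0625 + 0.0049 + 0.1369 = 0.5407

0.541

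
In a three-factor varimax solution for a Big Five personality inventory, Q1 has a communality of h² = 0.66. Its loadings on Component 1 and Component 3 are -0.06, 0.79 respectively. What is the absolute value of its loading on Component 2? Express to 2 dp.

Under orthogonal rotation h² = Σλ², so λ_Component 2² = h² − (0.6277) = 0.66 − 0.6277 = 0.0323.
|λ| = √0.0323 = 0.1797.

0.18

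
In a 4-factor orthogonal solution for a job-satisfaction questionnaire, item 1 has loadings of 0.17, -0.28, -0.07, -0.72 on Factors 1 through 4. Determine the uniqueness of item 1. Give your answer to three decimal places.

0.369

h² = 0.17² + (-0.28)² + (-0.07)² + (-0.72)² = 0.0289 + 0.0784 + 0.0049 + 0.5184 = 0.6306
Uniqueness u² = 1 − h² = 1 − 0.6306 = 0.3694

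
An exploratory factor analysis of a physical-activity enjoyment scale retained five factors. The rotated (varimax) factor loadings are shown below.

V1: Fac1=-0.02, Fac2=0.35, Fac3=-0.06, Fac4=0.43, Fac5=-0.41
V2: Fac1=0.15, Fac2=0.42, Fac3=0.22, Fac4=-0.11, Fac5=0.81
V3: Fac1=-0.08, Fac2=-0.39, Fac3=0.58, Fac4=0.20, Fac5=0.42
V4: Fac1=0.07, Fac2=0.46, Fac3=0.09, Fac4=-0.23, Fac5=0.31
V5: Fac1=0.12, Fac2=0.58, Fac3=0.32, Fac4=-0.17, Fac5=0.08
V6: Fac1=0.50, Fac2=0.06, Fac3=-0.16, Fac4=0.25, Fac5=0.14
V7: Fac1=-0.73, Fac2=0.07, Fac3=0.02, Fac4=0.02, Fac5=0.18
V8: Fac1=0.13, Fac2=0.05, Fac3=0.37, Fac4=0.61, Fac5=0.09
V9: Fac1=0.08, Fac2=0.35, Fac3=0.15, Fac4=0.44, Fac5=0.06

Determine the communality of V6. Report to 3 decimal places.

0.361

h² = 0.50² + 0.06² + (-0.16)² + 0.25² + 0.14² = 0.2500 + 0.0036 + 0.0256 + 0.0625 + 0.0196 = 0.3613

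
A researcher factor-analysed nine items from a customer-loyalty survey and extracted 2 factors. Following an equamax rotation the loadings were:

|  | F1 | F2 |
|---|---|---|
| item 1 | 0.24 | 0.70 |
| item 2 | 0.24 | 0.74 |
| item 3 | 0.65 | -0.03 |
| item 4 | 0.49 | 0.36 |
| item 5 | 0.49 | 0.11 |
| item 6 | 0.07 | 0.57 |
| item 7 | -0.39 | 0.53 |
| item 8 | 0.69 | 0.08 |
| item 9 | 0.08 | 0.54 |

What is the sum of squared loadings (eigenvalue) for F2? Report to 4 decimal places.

SS loadings for F2 = 0.70² + 0.74² + (-0.03)² + 0.36² + 0.11² + 0.57² + 0.53² + 0.08² + 0.54² = 0.4900 + 0.5476 + 0.0009 + 0.1296 + 0.0121 + 0.3249 + 0.2809 + 0.0064 + 0.2916 = 2.0840

2.0840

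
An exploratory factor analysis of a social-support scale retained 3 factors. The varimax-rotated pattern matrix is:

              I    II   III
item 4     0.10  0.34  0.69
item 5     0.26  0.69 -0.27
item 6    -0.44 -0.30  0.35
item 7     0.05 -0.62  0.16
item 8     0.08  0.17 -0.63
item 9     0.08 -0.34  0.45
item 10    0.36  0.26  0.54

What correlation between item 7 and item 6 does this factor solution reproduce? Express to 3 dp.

0.220

r̂ = Σ λ_i·λ_j across factors = (0.05)(-0.44) + (-0.62)(-0.30) + (0.16)(0.35)
  = -0.0220 +0.1860 +0.0560 = 0.2200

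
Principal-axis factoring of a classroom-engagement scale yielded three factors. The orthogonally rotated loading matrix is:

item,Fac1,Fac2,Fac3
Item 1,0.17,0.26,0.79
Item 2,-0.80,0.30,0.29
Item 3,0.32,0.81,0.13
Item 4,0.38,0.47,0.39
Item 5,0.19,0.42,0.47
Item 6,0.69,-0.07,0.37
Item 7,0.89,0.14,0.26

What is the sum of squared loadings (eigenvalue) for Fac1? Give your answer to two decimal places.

SS loadings for Fac1 = 0.17² + (-0.80)² + 0.32² + 0.38² + 0.19² + 0.69² + 0.89² = 0.0289 + 0.6400 + 0.1024 + 0.1444 + 0.0361 + 0.4761 + 0.7921 = 2.2200

2.22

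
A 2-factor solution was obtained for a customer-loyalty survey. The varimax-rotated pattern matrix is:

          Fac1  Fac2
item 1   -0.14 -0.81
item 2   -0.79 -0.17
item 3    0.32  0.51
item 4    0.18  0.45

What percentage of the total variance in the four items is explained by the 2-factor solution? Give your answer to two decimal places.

SS loadings by factor: 0.7785, 1.1476; total = 1.9261.
Total variance with 4 standardized items is 4, so the solution explains 1.9261/4 = 0.4815 = 48.15%.

48.15%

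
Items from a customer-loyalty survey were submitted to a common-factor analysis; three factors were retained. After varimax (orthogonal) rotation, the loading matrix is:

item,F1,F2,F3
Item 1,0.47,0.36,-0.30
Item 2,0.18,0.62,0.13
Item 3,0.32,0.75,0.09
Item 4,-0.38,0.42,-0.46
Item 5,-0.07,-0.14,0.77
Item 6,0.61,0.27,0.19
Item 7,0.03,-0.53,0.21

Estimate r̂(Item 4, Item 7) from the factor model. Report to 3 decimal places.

-0.331

r̂ = Σ λ_i·λ_j across factors = (-0.38)(0.03) + (0.42)(-0.53) + (-0.46)(0.21)
  = -0.0114 -0.2226 -0.0966 = -0.3306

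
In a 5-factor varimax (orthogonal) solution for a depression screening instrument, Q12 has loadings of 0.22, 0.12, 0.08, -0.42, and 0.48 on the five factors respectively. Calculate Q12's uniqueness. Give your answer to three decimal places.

h² = 0.22² + 0.12² + 0.08² + (-0.42)² + 0.48² = 0.0484 + 0.0144 + 0.0064 + 0.1764 + 0.2304 = 0.4760
Uniqueness u² = 1 − h² = 1 − 0.4760 = 0.5240

0.524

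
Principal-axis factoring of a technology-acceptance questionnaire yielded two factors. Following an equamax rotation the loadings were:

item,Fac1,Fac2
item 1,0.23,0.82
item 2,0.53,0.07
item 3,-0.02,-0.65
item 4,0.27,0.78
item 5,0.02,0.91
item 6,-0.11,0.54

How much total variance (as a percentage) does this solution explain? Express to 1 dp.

54.1%

SS loadings by factor: 0.4196, 2.8279; total = 3.2475.
Total variance with 6 standardized items is 6, so the solution explains 3.2475/6 = 0.5413 = 54.12%.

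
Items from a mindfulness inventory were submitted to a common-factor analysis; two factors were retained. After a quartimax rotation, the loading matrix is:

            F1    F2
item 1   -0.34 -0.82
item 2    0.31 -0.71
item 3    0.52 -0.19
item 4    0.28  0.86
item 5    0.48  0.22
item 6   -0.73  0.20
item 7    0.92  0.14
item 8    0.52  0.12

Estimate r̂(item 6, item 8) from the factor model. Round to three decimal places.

r̂ = Σ λ_i·λ_j across factors = (-0.73)(0.52) + (0.20)(0.12)
  = -0.3796 +0.0240 = -0.3556

-0.356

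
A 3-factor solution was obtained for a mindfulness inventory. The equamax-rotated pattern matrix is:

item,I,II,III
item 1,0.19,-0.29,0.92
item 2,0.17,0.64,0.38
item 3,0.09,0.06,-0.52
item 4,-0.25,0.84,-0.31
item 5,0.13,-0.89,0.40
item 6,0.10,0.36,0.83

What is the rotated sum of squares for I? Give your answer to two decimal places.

SS loadings for I = 0.19² + 0.17² + 0.09² + (-0.25)² + 0.13² + 0.10² = 0.0361 + 0.0289 + 0.0081 + 0.0625 + 0.0169 + 0.0100 = 0.1625

0.16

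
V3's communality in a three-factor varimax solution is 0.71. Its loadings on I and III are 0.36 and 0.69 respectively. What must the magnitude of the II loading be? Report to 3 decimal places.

Under orthogonal rotation h² = Σλ², so λ_II² = h² − (0.6057) = 0.71 − 0.6057 = 0.1043.
|λ| = √0.1043 = 0.3230.

0.323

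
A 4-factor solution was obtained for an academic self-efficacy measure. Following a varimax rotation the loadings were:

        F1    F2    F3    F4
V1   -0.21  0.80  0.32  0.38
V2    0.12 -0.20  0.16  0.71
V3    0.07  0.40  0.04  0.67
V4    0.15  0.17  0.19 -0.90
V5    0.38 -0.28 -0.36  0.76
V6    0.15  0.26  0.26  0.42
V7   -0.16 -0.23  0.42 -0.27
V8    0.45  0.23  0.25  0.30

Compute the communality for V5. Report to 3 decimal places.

h² = 0.38² + (-0.28)² + (-0.36)² + 0.76² = 0.1444 + 0.0784 + 0.1296 + 0.5776 = 0.9300

0.930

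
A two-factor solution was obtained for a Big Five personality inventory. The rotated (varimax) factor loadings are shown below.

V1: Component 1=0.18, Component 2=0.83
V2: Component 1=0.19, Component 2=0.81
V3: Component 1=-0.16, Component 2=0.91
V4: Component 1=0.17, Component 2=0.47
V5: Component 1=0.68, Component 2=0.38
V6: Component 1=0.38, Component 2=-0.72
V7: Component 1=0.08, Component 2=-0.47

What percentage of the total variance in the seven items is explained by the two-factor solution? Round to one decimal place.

Communalities: 0.7213, 0.6922, 0.8537, 0.2498, 0.6068, 0.6628, 0.2273; Σh² = 4.0139.
Total variance with 7 standardized items is 7, so the solution explains 4.0139/7 = 0.5734 = 57.34%.

57.3%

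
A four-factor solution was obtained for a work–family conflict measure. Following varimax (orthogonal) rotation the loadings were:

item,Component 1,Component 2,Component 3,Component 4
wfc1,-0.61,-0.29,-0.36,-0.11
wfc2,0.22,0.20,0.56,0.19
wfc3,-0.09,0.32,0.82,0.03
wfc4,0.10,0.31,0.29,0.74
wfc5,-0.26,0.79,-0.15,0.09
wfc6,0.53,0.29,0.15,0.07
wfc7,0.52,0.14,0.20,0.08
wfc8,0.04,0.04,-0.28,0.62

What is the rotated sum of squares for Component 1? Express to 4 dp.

SS loadings for Component 1 = (-0.61)² + 0.22² + (-0.09)² + 0.10² + (-0.26)² + 0.53² + 0.52² + 0.04² = 0.3721 + 0.0484 + 0.0081 + 0.0100 + 0.0676 + 0.2809 + 0.2704 + 0.0016 = 1.0591

1.0591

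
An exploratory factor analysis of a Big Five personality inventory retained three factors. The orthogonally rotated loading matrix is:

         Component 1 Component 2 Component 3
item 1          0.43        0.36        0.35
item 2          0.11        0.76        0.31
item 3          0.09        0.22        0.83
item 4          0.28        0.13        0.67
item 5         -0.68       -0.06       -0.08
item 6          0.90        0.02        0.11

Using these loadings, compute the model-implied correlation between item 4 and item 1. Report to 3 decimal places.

0.402

r̂ = Σ λ_i·λ_j across factors = (0.28)(0.43) + (0.13)(0.36) + (0.67)(0.35)
  = +0.1204 +0.0468 +0.2345 = 0.4017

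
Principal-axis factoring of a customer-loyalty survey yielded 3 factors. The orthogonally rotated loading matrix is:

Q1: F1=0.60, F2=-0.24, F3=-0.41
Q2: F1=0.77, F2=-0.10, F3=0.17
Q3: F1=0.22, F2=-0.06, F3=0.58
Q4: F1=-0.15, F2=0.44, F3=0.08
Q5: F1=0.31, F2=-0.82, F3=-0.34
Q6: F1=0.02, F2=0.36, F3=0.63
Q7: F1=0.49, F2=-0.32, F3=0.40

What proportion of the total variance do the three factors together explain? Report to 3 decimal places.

Communalities: 0.5857, 0.6318, 0.3884, 0.2225, 0.8841, 0.5269, 0.5025; Σh² = 3.7419.
Total variance with 7 standardized items is 7, so the solution explains 3.7419/7 = 0.5346.

0.535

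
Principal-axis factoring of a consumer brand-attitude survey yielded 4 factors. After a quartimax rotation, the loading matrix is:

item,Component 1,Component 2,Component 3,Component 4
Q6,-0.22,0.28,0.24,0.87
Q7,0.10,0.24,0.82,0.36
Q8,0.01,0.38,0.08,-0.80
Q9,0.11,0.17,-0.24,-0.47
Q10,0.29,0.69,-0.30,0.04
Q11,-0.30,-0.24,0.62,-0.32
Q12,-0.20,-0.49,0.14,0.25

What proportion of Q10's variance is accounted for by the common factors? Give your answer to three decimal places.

h² = 0.29² + 0.69² + (-0.30)² + 0.04² = 0.0841 + 0.4761 + 0.0900 + 0.0016 = 0.6518

0.652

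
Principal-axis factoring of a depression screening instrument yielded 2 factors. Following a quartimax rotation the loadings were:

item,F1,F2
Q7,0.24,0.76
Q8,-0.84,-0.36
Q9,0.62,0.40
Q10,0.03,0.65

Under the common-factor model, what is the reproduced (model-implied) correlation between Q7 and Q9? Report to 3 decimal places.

r̂ = Σ λ_i·λ_j across factors = (0.24)(0.62) + (0.76)(0.40)
  = +0.1488 +0.3040 = 0.4528

0.453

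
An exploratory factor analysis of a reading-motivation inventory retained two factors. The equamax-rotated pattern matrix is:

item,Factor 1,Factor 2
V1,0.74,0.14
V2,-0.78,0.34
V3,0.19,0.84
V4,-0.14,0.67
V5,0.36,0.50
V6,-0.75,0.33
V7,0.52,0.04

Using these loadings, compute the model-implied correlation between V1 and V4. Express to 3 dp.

r̂ = Σ λ_i·λ_j across factors = (0.74)(-0.14) + (0.14)(0.67)
  = -0.1036 +0.0938 = -0.0098

-0.010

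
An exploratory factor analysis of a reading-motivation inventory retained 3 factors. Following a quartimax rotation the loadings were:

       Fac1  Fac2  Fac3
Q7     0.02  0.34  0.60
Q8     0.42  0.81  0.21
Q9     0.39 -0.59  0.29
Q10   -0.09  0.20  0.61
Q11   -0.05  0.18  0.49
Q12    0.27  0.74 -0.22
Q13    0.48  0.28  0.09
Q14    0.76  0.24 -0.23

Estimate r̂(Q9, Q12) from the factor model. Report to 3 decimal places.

r̂ = Σ λ_i·λ_j across factors = (0.39)(0.27) + (-0.59)(0.74) + (0.29)(-0.22)
  = +0.1053 -0.4366 -0.0638 = -0.3951

-0.395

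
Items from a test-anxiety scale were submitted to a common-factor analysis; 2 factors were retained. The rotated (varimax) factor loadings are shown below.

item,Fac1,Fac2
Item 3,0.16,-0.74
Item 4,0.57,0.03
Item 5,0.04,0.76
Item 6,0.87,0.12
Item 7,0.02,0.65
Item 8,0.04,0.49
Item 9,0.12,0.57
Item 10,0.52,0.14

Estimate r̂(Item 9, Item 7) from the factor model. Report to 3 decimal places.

0.373

r̂ = Σ λ_i·λ_j across factors = (0.12)(0.02) + (0.57)(0.65)
  = +0.0024 +0.3705 = 0.3729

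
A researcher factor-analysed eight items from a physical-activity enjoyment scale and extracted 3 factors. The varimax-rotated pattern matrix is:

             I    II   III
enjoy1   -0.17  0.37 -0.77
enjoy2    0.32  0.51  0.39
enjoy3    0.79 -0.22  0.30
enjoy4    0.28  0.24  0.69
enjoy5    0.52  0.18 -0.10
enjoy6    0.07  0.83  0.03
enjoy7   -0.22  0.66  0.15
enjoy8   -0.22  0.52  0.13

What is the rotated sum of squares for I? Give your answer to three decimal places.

SS loadings for I = (-0.17)² + 0.32² + 0.79² + 0.28² + 0.52² + 0.07² + (-0.22)² + (-0.22)² = 0.0289 + 0.1024 + 0.6241 + 0.0784 + 0.2704 + 0.0049 + 0.0484 + 0.0484 = 1.2059

1.206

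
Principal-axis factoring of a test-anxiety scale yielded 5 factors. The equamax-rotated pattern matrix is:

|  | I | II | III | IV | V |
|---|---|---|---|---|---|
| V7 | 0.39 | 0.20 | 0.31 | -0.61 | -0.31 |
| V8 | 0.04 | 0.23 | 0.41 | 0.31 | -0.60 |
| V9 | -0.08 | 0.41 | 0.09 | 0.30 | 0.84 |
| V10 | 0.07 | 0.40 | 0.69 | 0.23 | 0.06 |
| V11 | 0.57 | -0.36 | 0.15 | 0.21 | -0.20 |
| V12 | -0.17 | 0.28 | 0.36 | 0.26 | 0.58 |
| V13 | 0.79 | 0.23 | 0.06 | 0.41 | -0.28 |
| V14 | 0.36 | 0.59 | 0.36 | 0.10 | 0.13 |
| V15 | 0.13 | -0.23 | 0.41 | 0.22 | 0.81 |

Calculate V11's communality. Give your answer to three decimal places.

0.561

h² = 0.57² + (-0.36)² + 0.15² + 0.21² + (-0.20)² = 0.3249 + 0.1296 + 0.0225 + 0.0441 + 0.0400 = 0.5611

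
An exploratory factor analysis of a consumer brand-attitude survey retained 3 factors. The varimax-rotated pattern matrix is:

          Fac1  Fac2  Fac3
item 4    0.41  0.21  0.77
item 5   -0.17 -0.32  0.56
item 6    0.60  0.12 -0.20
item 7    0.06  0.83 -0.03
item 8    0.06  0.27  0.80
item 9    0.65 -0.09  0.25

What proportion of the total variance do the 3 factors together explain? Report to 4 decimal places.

Communalities: 0.8051, 0.4449, 0.4144, 0.6934, 0.7165, 0.4931; Σh² = 3.5674.
Total variance with 6 standardized items is 6, so the solution explains 3.5674/6 = 0.5946.

0.5946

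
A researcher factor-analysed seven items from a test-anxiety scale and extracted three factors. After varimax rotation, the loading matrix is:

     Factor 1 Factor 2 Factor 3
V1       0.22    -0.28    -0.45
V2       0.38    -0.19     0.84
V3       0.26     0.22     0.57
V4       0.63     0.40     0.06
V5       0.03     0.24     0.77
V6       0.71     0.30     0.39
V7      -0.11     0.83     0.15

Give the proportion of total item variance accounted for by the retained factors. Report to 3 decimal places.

SS loadings by factor: 1.1744, 1.1594, 2.0041; total = 4.3379.
Total variance with 7 standardized items is 7, so the solution explains 4.3379/7 = 0.6197.

0.620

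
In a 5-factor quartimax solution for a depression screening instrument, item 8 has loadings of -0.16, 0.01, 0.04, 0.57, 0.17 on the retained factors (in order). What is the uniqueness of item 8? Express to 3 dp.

0.619

h² = (-0.16)² + 0.01² + 0.04² + 0.57² + 0.17² = 0.0256 + 0.0001 + 0.0016 + 0.3249 + 0.0289 = 0.3811
Uniqueness u² = 1 − h² = 1 − 0.3811 = 0.6189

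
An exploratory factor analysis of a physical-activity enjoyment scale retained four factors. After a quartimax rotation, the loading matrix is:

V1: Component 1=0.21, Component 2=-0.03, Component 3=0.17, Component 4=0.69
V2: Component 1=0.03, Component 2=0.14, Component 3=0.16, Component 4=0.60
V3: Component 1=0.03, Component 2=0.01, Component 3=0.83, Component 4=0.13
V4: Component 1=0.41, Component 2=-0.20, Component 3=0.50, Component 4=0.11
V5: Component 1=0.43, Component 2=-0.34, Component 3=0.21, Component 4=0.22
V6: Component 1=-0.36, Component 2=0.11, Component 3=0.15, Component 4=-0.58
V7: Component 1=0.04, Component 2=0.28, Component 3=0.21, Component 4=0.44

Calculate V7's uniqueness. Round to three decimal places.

0.682

h² = 0.04² + 0.28² + 0.21² + 0.44² = 0.0016 + 0.0784 + 0.0441 + 0.1936 = 0.3177
Uniqueness u² = 1 − h² = 1 − 0.3177 = 0.6823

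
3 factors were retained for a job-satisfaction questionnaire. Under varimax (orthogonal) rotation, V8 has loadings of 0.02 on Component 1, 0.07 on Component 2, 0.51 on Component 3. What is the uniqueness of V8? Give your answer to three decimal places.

h² = 0.02² + 0.07² + 0.51² = 0.0004 + 0.0049 + 0.2601 = 0.2654
Uniqueness u² = 1 − h² = 1 − 0.2654 = 0.7346

0.735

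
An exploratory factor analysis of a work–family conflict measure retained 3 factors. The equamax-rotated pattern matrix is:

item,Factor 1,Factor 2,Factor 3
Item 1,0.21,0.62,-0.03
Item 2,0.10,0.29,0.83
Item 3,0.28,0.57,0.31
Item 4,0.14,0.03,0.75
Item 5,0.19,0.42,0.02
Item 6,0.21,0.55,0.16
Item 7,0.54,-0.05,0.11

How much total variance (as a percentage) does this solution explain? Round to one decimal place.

45.5%

Communalities: 0.4294, 0.7830, 0.4994, 0.5830, 0.2129, 0.3722, 0.3062; Σh² = 3.1861.
Total variance with 7 standardized items is 7, so the solution explains 3.1861/7 = 0.4552 = 45.52%.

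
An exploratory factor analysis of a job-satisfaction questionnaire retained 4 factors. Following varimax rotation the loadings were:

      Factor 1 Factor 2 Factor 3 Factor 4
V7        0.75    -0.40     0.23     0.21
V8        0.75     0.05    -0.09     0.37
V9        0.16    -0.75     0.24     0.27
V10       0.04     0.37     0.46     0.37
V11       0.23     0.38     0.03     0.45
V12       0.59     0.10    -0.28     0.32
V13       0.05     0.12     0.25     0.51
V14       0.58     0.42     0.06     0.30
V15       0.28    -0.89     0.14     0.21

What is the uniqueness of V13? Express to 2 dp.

0.66

h² = 0.05² + 0.12² + 0.25² + 0.51² = 0.0025 + 0.0144 + 0.0625 + 0.2601 = 0.3395
Uniqueness u² = 1 − h² = 1 − 0.3395 = 0.6605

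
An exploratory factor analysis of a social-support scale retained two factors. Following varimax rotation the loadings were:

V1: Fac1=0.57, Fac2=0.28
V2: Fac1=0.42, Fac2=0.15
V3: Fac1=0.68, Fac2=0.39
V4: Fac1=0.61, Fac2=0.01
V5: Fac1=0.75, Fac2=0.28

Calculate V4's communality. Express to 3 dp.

h² = 0.61² + 0.01² = 0.3721 + 0.0001 = 0.3722

0.372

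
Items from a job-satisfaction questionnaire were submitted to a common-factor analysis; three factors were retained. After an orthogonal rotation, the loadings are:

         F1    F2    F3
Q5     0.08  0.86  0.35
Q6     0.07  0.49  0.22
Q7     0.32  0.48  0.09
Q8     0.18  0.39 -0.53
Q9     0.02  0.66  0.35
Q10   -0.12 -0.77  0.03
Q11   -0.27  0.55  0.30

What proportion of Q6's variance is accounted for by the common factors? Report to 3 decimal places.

h² = 0.07² + 0.49² + 0.22² = 0.0049 + 0.2401 + 0.0484 = 0.2934

0.293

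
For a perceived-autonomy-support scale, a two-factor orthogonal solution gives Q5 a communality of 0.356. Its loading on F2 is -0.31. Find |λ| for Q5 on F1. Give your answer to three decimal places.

Under orthogonal rotation h² = Σλ², so λ_F1² = h² − (0.0961) = 0.356 − 0.0961 = 0.2599.
|λ| = √0.2599 = 0.5098.

0.510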